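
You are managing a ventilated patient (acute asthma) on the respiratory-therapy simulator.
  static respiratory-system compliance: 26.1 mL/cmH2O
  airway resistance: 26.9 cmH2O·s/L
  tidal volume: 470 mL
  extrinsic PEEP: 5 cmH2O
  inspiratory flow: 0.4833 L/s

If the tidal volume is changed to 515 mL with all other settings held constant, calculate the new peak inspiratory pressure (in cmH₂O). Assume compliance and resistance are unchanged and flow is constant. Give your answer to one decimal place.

PIP = Vt/C + R·V̇ + PEEP (constant-flow equation of motion).
Only the elastic term changes: ΔPIP = ΔVt / C = (515 − 470) / 26.1 = 1.724 cmH2O.
Original PIP = 470/26.1 + 26.9×0.4833 + 5 = 36.008 cmH2O; new PIP = 36.008 + (1.724) = 37.732 cmH2O.

37.7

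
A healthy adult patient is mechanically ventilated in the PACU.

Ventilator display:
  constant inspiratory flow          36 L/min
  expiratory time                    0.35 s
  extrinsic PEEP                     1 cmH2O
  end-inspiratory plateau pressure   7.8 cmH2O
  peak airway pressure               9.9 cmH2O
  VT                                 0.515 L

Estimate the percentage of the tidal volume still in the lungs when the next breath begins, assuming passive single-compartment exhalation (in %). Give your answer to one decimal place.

Flow: 36 L/min ÷ 60 = 0.6 L/s.
R = (PIP − Pplat)/V̇ = (9.9 − 7.8) / 0.6 = 2.1/0.6 = 3.5 cmH2O·s/L.
C = Vt/(Pplat − PEEP) = 515.0 / (7.8 − 1) = 515.0/6.8 = 75.735 mL/cmH2O.
τ = R × C = 3.5 × 0.07574 L/cmH2O = 0.2651 s.
Fraction remaining at end-expiration = e^(−Te/τ) = e^(−0.35/0.2651) = 0.2671 → 26.71%.

26.7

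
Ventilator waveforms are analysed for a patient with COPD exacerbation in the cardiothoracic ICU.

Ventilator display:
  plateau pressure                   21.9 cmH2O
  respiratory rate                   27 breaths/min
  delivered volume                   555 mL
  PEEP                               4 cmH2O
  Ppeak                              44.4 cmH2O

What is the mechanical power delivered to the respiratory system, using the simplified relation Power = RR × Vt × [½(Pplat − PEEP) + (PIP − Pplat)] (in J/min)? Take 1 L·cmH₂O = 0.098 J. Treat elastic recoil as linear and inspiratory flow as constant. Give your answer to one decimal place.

Per-breath work = Vt × [½(Pplat−PEEP) + (PIP−Pplat)] = 0.555 × [0.5×17.9 + 22.5] = 0.555 × 31.45 = 17.455 L·cmH2O.
Power = 27 × 17.455 = 471.29 L·cmH2O/min.
× 0.098 J/(L·cmH2O) → 46.186 J/min.

46.2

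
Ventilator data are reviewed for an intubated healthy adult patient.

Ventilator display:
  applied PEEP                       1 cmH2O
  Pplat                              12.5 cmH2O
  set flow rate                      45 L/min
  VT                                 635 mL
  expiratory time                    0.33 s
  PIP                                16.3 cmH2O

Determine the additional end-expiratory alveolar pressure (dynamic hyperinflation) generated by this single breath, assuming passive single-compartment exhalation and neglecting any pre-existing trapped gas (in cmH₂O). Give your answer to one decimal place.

Flow: 45 L/min ÷ 60 = 0.75 L/s.
R = (PIP − Pplat)/V̇ = (16.3 − 12.5) / 0.75 = 3.8/0.75 = 5.067 cmH2O·s/L.
C = Vt/(Pplat − PEEP) = 635.0 / (12.5 − 1) = 635.0/11.5 = 55.217 mL/cmH2O.
τ = R × C = 5.067 × 0.05522 L/cmH2O = 0.2798 s.
Fraction remaining = e^(−Te/τ) = e^(−0.33/0.2798) = 0.3075; trapped volume = 635.0 × 0.3075 = 195.26 mL.
Additional alveolar pressure from trapping ≈ V_trapped / C = 195.26 / 55.217 = 3.536 cmH2O.

3.5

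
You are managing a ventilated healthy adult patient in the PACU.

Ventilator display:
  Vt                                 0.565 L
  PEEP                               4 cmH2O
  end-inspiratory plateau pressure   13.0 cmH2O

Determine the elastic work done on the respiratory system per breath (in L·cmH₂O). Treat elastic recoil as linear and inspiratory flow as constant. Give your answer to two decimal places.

Elastic work ≈ ½ × (Pplat − PEEP) × Vt = 0.5 × (13.0 − 4) × 0.565 L = 0.5 × 9.0 × 0.565 = 2.543 L·cmH2O.

2.54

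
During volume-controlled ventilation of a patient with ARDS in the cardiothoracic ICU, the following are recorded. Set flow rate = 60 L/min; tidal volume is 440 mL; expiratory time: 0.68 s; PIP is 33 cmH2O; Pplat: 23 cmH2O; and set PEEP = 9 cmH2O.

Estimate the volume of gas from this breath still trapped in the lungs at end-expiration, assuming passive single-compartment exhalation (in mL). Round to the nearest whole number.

51

Flow: 60 L/min ÷ 60 = 1 L/s.
R = (PIP − Pplat)/V̇ = (33 − 23) / 1 = 10.0/1 = 10.0 cmH2O·s/L.
C = Vt/(Pplat − PEEP) = 440.0 / (23 − 9) = 440.0/14.0 = 31.429 mL/cmH2O.
τ = R × C = 10.0 × 0.03143 L/cmH2O = 0.3143 s.
Fraction remaining = e^(−Te/τ) = e^(−0.68/0.3143) = 0.1149.
Trapped volume = 440.0 × 0.1149 = 50.556 mL.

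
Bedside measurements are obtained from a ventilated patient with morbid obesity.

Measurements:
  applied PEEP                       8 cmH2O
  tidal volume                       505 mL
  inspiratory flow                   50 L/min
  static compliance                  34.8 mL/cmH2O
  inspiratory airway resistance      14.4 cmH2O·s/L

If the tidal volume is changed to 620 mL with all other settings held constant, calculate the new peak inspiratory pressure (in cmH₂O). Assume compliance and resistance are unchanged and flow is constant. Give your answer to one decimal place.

37.8

Flow: 50 L/min ÷ 60 = 0.8333 L/s.
PIP = Vt/C + R·V̇ + PEEP (constant-flow equation of motion).
Only the elastic term changes: ΔPIP = ΔVt / C = (620 − 505) / 34.8 = 3.305 cmH2O.
Original PIP = 505/34.8 + 14.4×0.8333 + 8 = 34.511 cmH2O; new PIP = 34.511 + (3.305) = 37.816 cmH2O.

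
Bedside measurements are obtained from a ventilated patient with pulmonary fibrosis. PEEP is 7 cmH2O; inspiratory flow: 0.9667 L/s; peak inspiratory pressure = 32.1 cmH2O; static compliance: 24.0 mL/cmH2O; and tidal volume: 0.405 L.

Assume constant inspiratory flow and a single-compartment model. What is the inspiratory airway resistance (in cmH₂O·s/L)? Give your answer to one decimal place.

Equation of motion (constant flow): PIP = Vt/C + R·V̇ + PEEP.
R·V̇ = PIP − Vt/C − PEEP = 32.1 − 405/24.0 − 7 = 32.1 − 16.875 − 7 = 8.225 cmH2O.
R = 8.225 / 0.9667 = 8.508 cmH2O·s/L.

8.5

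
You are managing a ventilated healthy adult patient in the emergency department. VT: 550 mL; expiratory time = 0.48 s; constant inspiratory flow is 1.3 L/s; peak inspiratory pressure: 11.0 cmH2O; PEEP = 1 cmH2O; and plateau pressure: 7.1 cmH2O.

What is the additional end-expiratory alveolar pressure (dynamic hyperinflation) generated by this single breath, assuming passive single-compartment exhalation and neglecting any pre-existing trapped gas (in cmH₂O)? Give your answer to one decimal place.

R = (PIP − Pplat)/V̇ = (11.0 − 7.1) / 1.3 = 3.9/1.3 = 3.0 cmH2O·s/L.
C = Vt/(Pplat − PEEP) = 550.0 / (7.1 − 1) = 550.0/6.1 = 90.164 mL/cmH2O.
τ = R × C = 3.0 × 0.09016 L/cmH2O = 0.2705 s.
Fraction remaining = e^(−Te/τ) = e^(−0.48/0.2705) = 0.1696; trapped volume = 550.0 × 0.1696 = 93.28 mL.
Additional alveolar pressure from trapping ≈ V_trapped / C = 93.28 / 90.164 = 1.035 cmH2O.

1.0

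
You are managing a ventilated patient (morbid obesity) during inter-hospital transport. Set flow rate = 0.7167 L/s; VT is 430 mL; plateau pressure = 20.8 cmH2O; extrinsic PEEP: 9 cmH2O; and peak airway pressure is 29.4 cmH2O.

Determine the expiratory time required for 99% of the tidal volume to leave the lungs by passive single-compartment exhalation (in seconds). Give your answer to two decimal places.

2.01

R = (PIP − Pplat)/V̇ = (29.4 − 20.8) / 0.7167 = 8.6/0.7167 = 11.999 cmH2O·s/L.
C = Vt/(Pplat − PEEP) = 430.0 / (20.8 − 9) = 430.0/11.8 = 36.441 mL/cmH2O.
τ = R × C = 11.999 × 0.03644 L/cmH2O = 0.4372 s.
t = −τ·ln(1 − 0.99) = −0.4372·ln(0.01) = 2.013 s.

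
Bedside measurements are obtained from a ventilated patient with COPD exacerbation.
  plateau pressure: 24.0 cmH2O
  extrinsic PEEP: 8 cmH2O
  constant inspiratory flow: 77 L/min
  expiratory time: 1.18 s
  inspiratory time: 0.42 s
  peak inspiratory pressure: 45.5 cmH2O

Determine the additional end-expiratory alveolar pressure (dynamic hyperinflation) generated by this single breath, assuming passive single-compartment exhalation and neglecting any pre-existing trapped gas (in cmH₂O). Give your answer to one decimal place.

2.0

Flow: 77 L/min ÷ 60 = 1.2833 L/s.
Vt = flow × Ti = 1.2833 L/s × 0.42 s × 1000 mL/L = 538.99 mL.
R = (PIP − Pplat)/V̇ = (45.5 − 24.0) / 1.2833 = 21.5/1.2833 = 16.754 cmH2O·s/L.
C = Vt/(Pplat − PEEP) = 538.99 / (24.0 − 8) = 538.99/16.0 = 33.687 mL/cmH2O.
τ = R × C = 16.754 × 0.03369 L/cmH2O = 0.5644 s.
Fraction remaining = e^(−Te/τ) = e^(−1.18/0.5644) = 0.1236; trapped volume = 538.99 × 0.1236 = 66.619 mL.
Additional alveolar pressure from trapping ≈ V_trapped / C = 66.619 / 33.687 = 1.978 cmH2O.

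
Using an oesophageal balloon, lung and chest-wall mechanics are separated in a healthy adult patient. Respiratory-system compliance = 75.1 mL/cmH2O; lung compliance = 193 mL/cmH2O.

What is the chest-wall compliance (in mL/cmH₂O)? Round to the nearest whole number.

1/Ccw = 1/Crs − 1/CL.
1/Ccw = 1/75.1 − 1/193 = 0.008134.
Ccw = 122.94 mL/cmH2O.

123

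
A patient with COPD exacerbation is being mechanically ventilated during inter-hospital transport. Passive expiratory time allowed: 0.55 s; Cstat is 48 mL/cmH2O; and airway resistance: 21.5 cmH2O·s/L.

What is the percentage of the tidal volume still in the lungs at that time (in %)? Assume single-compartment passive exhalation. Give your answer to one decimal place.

τ = R × C = 21.5 × 48 mL/cmH2O = 21.5 × 0.048 L/cmH2O = 1.032 s.
Passive exhalation: V(t)/V₀ = e^(−t/τ) = e^(−0.55/1.032) = 0.5869.
Fraction remaining = 0.5869 → 58.69%.

58.7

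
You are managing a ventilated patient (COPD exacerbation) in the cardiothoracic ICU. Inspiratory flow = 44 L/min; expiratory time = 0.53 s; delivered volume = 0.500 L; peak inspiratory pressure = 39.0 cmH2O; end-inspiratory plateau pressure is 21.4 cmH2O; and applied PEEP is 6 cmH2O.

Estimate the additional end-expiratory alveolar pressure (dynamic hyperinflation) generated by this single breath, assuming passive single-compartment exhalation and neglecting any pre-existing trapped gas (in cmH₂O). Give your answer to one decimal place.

7.8

Flow: 44 L/min ÷ 60 = 0.7333 L/s.
R = (PIP − Pplat)/V̇ = (39.0 − 21.4) / 0.7333 = 17.6/0.7333 = 24.001 cmH2O·s/L.
C = Vt/(Pplat − PEEP) = 500.0 / (21.4 − 6) = 500.0/15.4 = 32.468 mL/cmH2O.
τ = R × C = 24.001 × 0.03247 L/cmH2O = 0.7793 s.
Fraction remaining = e^(−Te/τ) = e^(−0.53/0.7793) = 0.5066; trapped volume = 500.0 × 0.5066 = 253.3 mL.
Additional alveolar pressure from trapping ≈ V_trapped / C = 253.3 / 32.468 = 7.802 cmH2O.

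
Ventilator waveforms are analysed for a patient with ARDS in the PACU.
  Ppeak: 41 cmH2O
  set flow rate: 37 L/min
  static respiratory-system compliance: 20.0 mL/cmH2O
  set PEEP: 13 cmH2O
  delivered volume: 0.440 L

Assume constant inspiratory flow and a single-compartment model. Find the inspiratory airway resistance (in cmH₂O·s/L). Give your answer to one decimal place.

9.7

Flow: 37 L/min ÷ 60 = 0.6167 L/s.
Equation of motion (constant flow): PIP = Vt/C + R·V̇ + PEEP.
R·V̇ = PIP − Vt/C − PEEP = 41 − 440/20.0 − 13 = 41 − 22.0 − 13 = 6.0 cmH2O.
R = 6.0 / 0.6167 = 9.729 cmH2O·s/L.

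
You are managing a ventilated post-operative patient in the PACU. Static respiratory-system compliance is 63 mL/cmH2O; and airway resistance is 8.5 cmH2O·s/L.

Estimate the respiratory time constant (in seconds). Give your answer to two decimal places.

0.54

τ = R × C = 8.5 × 63 mL/cmH2O = 8.5 × 0.063 L/cmH2O = 0.5355 s.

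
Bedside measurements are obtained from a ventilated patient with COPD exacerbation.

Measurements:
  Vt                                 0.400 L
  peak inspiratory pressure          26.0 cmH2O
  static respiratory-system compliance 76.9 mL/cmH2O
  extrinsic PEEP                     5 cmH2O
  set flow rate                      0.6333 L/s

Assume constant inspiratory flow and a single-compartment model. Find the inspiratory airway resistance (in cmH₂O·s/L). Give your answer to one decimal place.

24.9

Equation of motion (constant flow): PIP = Vt/C + R·V̇ + PEEP.
R·V̇ = PIP − Vt/C − PEEP = 26.0 − 400/76.9 − 5 = 26.0 − 5.202 − 5 = 15.798 cmH2O.
R = 15.798 / 0.6333 = 24.946 cmH2O·s/L.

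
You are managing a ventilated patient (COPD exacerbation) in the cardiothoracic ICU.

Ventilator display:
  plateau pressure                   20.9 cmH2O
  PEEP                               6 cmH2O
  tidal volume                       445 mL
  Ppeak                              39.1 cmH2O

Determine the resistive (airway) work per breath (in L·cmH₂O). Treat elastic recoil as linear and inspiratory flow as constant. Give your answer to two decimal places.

8.10

With constant inspiratory flow the resistive pressure is constant at PIP − Pplat = 39.1 − 20.9 = 18.2 cmH2O, so resistive work = 18.2 × 0.445 = 8.099 L·cmH2O.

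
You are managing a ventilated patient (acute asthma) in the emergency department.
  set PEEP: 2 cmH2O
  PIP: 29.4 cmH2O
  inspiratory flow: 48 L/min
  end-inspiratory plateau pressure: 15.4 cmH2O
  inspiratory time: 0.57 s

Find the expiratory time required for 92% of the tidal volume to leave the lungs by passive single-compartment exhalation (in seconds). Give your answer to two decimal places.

1.50

Flow: 48 L/min ÷ 60 = 0.8 L/s.
Vt = flow × Ti = 0.8 L/s × 0.57 s × 1000 mL/L = 456.0 mL.
R = (PIP − Pplat)/V̇ = (29.4 − 15.4) / 0.8 = 14.0/0.8 = 17.5 cmH2O·s/L.
C = Vt/(Pplat − PEEP) = 456.0 / (15.4 − 2) = 456.0/13.4 = 34.03 mL/cmH2O.
τ = R × C = 17.5 × 0.03403 L/cmH2O = 0.5955 s.
t = −τ·ln(1 − 0.92) = −0.5955·ln(0.08) = 1.504 s.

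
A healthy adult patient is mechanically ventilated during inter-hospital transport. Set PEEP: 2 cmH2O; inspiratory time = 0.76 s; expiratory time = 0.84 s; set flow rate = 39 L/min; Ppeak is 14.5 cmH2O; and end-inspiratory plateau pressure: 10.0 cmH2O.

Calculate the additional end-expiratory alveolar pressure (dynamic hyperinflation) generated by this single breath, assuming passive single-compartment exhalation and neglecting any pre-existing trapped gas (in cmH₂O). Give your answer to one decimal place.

1.1

Flow: 39 L/min ÷ 60 = 0.65 L/s.
Vt = flow × Ti = 0.65 L/s × 0.76 s × 1000 mL/L = 494.0 mL.
R = (PIP − Pplat)/V̇ = (14.5 − 10.0) / 0.65 = 4.5/0.65 = 6.923 cmH2O·s/L.
C = Vt/(Pplat − PEEP) = 494.0 / (10.0 − 2) = 494.0/8.0 = 61.75 mL/cmH2O.
τ = R × C = 6.923 × 0.06175 L/cmH2O = 0.4275 s.
Fraction remaining = e^(−Te/τ) = e^(−0.84/0.4275) = 0.1402; trapped volume = 494.0 × 0.1402 = 69.259 mL.
Additional alveolar pressure from trapping ≈ V_trapped / C = 69.259 / 61.75 = 1.122 cmH2O.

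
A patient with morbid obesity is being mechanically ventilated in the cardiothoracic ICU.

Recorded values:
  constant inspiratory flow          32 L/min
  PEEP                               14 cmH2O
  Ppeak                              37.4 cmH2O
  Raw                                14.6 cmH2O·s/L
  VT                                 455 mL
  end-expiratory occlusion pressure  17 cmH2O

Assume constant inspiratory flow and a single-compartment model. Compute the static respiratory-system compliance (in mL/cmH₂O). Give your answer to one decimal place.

Flow: 32 L/min ÷ 60 = 0.5333 L/s.
Total PEEP = 17 cmH2O (set 14 + intrinsic 3); this is the baseline alveolar pressure.
Equation of motion (constant flow): PIP = Vt/C + R·V̇ + PEEP.
Vt/C = PIP − R·V̇ − PEEP = 37.4 − 14.6×0.5333 − 17 = 37.4 − 7.786 − 17 = 12.614 cmH2O.
C = Vt / 12.614 = 455 / 12.614 = 36.071 mL/cmH2O.

36.1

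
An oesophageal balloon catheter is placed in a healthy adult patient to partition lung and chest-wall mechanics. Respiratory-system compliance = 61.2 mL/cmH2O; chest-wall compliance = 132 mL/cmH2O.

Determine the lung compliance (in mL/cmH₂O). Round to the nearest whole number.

114

1/CL = 1/Crs − 1/Ccw.
1/CL = 1/61.2 − 1/132 = 0.008764.
CL = 114.1 mL/cmH2O.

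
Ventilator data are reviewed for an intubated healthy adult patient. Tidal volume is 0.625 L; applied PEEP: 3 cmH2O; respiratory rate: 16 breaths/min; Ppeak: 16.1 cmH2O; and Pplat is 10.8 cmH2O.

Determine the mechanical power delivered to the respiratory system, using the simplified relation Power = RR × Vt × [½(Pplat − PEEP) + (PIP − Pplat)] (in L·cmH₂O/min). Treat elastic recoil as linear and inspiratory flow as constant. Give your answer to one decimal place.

Per-breath work = Vt × [½(Pplat−PEEP) + (PIP−Pplat)] = 0.625 × [0.5×7.8 + 5.3] = 0.625 × 9.2 = 5.75 L·cmH2O.
Power = 16 × 5.75 = 92.0 L·cmH2O/min.

92.0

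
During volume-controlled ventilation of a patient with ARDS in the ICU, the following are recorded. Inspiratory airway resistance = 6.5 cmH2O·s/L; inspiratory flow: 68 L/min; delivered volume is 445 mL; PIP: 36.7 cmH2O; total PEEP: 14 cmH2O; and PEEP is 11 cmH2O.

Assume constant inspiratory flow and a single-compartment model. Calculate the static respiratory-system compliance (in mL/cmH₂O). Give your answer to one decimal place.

29.0

Flow: 68 L/min ÷ 60 = 1.1333 L/s.
Total PEEP = 14 cmH2O (set 11 + intrinsic 3); this is the baseline alveolar pressure.
Equation of motion (constant flow): PIP = Vt/C + R·V̇ + PEEP.
Vt/C = PIP − R·V̇ − PEEP = 36.7 − 6.5×1.1333 − 14 = 36.7 − 7.366 − 14 = 15.334 cmH2O.
C = Vt / 15.334 = 445 / 15.334 = 29.02 mL/cmH2O.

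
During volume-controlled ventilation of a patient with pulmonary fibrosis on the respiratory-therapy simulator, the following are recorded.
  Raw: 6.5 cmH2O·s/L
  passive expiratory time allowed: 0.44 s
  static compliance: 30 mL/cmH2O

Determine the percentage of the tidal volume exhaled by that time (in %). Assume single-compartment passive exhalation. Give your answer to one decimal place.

89.5

τ = R × C = 6.5 × 30 mL/cmH2O = 6.5 × 0.030 L/cmH2O = 0.195 s.
Passive exhalation: V(t)/V₀ = e^(−t/τ) = e^(−0.44/0.195) = 0.1047.
Fraction exhaled = 1 − 0.1047 = 0.8953 → 89.53%.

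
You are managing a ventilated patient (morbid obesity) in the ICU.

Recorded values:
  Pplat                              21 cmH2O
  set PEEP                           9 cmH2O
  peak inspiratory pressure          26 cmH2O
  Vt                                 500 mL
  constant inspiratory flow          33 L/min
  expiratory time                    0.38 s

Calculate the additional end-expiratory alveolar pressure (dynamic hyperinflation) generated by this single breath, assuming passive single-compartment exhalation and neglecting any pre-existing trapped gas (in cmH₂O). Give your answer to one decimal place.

4.4

Flow: 33 L/min ÷ 60 = 0.55 L/s.
R = (PIP − Pplat)/V̇ = (26 − 21) / 0.55 = 5.0/0.55 = 9.091 cmH2O·s/L.
C = Vt/(Pplat − PEEP) = 500.0 / (21 − 9) = 500.0/12.0 = 41.667 mL/cmH2O.
τ = R × C = 9.091 × 0.04167 L/cmH2O = 0.3788 s.
Fraction remaining = e^(−Te/τ) = e^(−0.38/0.3788) = 0.3667; trapped volume = 500.0 × 0.3667 = 183.35 mL.
Additional alveolar pressure from trapping ≈ V_trapped / C = 183.35 / 41.667 = 4.4 cmH2O.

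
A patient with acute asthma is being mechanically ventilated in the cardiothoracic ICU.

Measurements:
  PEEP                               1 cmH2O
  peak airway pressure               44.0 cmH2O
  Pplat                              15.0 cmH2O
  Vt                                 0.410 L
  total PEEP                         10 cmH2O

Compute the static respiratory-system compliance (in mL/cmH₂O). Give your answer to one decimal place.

82.0

End-expiratory occlusion gives total PEEP = 10 cmH2O (intrinsic PEEP = 10 − 1 = 9). Use total PEEP for the elastic gradient.
Cstat = Vt / (Pplat − PEEPtotal) = 410 / (15.0 − 10) = 410 / 5.0 = 82.0 mL/cmH2O.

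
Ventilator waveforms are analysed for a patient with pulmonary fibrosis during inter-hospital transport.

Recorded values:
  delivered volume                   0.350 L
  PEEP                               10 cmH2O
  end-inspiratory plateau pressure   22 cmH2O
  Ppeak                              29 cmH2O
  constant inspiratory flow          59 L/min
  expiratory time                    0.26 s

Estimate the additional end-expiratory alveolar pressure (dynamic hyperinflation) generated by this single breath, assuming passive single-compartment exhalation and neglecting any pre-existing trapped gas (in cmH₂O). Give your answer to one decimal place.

3.4

Flow: 59 L/min ÷ 60 = 0.9833 L/s.
R = (PIP − Pplat)/V̇ = (29 − 22) / 0.9833 = 7.0/0.9833 = 7.119 cmH2O·s/L.
C = Vt/(Pplat − PEEP) = 350.0 / (22 − 10) = 350.0/12.0 = 29.167 mL/cmH2O.
τ = R × C = 7.119 × 0.02917 L/cmH2O = 0.2077 s.
Fraction remaining = e^(−Te/τ) = e^(−0.26/0.2077) = 0.286; trapped volume = 350.0 × 0.286 = 100.1 mL.
Additional alveolar pressure from trapping ≈ V_trapped / C = 100.1 / 29.167 = 3.432 cmH2O.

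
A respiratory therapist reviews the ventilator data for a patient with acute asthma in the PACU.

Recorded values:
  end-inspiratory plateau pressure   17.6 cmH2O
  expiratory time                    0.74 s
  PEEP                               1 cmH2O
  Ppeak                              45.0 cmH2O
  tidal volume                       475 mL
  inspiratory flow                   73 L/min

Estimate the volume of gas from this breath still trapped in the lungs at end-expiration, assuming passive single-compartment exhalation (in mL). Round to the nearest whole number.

151

Flow: 73 L/min ÷ 60 = 1.2167 L/s.
R = (PIP − Pplat)/V̇ = (45.0 − 17.6) / 1.2167 = 27.4/1.2167 = 22.52 cmH2O·s/L.
C = Vt/(Pplat − PEEP) = 475.0 / (17.6 − 1) = 475.0/16.6 = 28.614 mL/cmH2O.
τ = R × C = 22.52 × 0.02861 L/cmH2O = 0.6443 s.
Fraction remaining = e^(−Te/τ) = e^(−0.74/0.6443) = 0.3171.
Trapped volume = 475.0 × 0.3171 = 150.62 mL.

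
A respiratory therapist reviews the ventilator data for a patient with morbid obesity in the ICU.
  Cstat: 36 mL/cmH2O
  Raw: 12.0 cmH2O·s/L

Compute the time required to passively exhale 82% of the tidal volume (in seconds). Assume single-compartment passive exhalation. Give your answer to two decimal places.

0.74

τ = R × C = 12.0 × 36 mL/cmH2O = 12.0 × 0.036 L/cmH2O = 0.432 s.
Exhaled fraction f = 1 − e^(−t/τ) → t = −τ·ln(1 − f) = −0.432·ln(0.18) = 0.7408 s.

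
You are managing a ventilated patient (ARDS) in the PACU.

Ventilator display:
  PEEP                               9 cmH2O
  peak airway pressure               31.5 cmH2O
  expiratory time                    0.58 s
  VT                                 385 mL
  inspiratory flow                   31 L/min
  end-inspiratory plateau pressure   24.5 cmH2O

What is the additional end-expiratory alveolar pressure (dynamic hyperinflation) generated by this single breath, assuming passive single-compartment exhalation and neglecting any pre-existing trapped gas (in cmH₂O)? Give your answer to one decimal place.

Flow: 31 L/min ÷ 60 = 0.5167 L/s.
R = (PIP − Pplat)/V̇ = (31.5 − 24.5) / 0.5167 = 7.0/0.5167 = 13.548 cmH2O·s/L.
C = Vt/(Pplat − PEEP) = 385.0 / (24.5 − 9) = 385.0/15.5 = 24.839 mL/cmH2O.
τ = R × C = 13.548 × 0.02484 L/cmH2O = 0.3365 s.
Fraction remaining = e^(−Te/τ) = e^(−0.58/0.3365) = 0.1784; trapped volume = 385.0 × 0.1784 = 68.684 mL.
Additional alveolar pressure from trapping ≈ V_trapped / C = 68.684 / 24.839 = 2.765 cmH2O.

2.8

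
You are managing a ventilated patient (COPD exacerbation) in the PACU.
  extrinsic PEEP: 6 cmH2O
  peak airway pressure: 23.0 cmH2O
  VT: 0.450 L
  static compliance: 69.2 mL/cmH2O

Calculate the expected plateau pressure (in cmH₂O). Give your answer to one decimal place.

Pplat = PEEP + Vt / Cstat = 6 + 450 / 69.2 = 6 + 6.503 = 12.503 cmH2O.

12.5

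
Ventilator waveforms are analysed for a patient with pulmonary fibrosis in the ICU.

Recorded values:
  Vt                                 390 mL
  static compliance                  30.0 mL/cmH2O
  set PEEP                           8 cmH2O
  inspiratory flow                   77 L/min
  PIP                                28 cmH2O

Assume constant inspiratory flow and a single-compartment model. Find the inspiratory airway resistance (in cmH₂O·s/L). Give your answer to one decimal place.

Flow: 77 L/min ÷ 60 = 1.2833 L/s.
Equation of motion (constant flow): PIP = Vt/C + R·V̇ + PEEP.
R·V̇ = PIP − Vt/C − PEEP = 28 − 390/30.0 − 8 = 28 − 13.0 − 8 = 7.0 cmH2O.
R = 7.0 / 1.2833 = 5.455 cmH2O·s/L.

5.5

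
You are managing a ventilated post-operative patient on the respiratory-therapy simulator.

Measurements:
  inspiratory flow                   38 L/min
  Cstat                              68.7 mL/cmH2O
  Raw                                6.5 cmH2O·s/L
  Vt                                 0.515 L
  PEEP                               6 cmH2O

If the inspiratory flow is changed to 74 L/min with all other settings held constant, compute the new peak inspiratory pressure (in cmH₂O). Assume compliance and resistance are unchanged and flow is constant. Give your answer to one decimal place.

21.5

Flow: 38 L/min ÷ 60 = 0.6333 L/s.
New flow: 74 L/min ÷ 60 = 1.2333 L/s.
PIP = Vt/C + R·V̇ + PEEP (constant-flow equation of motion).
Only the resistive term changes: ΔPIP = R × ΔV̇ = 6.5 × (1.2333 − 0.6333) = 6.5 × 0.6 = 3.9 cmH2O.
Original PIP = 515/68.7 + 6.5×0.6333 + 6 = 17.613 cmH2O; new PIP = 17.613 + (3.9) = 21.513 cmH2O.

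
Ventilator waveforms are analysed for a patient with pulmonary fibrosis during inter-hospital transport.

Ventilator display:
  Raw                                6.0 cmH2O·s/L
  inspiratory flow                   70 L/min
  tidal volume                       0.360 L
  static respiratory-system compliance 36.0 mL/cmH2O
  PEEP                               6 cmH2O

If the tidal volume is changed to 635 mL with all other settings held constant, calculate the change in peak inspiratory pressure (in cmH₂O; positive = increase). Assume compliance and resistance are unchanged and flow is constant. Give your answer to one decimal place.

PIP = Vt/C + R·V̇ + PEEP (constant-flow equation of motion).
Only the elastic term changes: ΔPIP = ΔVt / C = (635 − 360) / 36.0 = 7.639 cmH2O.

7.6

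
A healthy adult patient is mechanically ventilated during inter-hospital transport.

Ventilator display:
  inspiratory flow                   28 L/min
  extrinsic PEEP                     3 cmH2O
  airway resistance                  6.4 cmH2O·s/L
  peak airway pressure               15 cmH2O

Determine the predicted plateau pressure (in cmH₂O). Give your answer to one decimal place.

12.0

Flow: 28 L/min ÷ 60 = 0.4667 L/s.
Pplat = PIP − Raw × flow = 15 − 6.4 × 0.4667 = 15 − 2.987 = 12.013 cmH2O.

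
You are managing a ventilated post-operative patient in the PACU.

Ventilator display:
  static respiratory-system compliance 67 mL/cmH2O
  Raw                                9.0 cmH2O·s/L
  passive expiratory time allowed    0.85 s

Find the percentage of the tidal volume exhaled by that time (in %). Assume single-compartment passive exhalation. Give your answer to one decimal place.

75.6

τ = R × C = 9.0 × 67 mL/cmH2O = 9.0 × 0.067 L/cmH2O = 0.603 s.
Passive exhalation: V(t)/V₀ = e^(−t/τ) = e^(−0.85/0.603) = 0.2442.
Fraction exhaled = 1 − 0.2442 = 0.7558 → 75.58%.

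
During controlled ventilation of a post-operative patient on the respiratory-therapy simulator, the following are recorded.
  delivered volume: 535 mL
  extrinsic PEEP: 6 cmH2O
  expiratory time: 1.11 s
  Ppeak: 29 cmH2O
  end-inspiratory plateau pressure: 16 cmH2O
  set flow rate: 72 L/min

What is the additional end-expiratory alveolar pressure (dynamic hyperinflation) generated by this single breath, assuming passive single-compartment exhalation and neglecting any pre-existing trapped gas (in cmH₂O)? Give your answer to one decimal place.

Flow: 72 L/min ÷ 60 = 1.2 L/s.
R = (PIP − Pplat)/V̇ = (29 − 16) / 1.2 = 13.0/1.2 = 10.833 cmH2O·s/L.
C = Vt/(Pplat − PEEP) = 535.0 / (16 − 6) = 535.0/10.0 = 53.5 mL/cmH2O.
τ = R × C = 10.833 × 0.0535 L/cmH2O = 0.5796 s.
Fraction remaining = e^(−Te/τ) = e^(−1.11/0.5796) = 0.1473; trapped volume = 535.0 × 0.1473 = 78.806 mL.
Additional alveolar pressure from trapping ≈ V_trapped / C = 78.806 / 53.5 = 1.473 cmH2O.

1.5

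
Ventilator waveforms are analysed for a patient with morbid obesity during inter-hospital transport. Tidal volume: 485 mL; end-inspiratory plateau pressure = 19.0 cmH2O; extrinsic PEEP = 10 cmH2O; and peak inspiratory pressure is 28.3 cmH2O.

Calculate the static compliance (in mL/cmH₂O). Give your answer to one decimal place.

53.9

Cstat = Vt / (Pplat − PEEP) = 485 / (19.0 − 10) = 485 / 9.0 = 53.889 mL/cmH2O.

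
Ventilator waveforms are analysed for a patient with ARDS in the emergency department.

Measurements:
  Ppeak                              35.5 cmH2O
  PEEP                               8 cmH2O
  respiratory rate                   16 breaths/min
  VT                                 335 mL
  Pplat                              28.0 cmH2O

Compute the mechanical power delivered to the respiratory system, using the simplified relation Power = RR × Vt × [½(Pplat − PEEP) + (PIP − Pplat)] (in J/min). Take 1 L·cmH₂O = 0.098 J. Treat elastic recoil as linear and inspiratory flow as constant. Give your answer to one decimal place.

9.2

Per-breath work = Vt × [½(Pplat−PEEP) + (PIP−Pplat)] = 0.335 × [0.5×20.0 + 7.5] = 0.335 × 17.5 = 5.863 L·cmH2O.
Power = 16 × 5.863 = 93.808 L·cmH2O/min.
× 0.098 J/(L·cmH2O) → 9.193 J/min.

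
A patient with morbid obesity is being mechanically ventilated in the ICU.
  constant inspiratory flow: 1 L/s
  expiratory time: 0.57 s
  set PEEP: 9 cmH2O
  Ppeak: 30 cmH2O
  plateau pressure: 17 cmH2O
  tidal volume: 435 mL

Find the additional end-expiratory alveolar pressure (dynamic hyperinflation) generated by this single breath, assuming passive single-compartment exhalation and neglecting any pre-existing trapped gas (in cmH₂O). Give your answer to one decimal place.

R = (PIP − Pplat)/V̇ = (30 − 17) / 1 = 13.0/1 = 13.0 cmH2O·s/L.
C = Vt/(Pplat − PEEP) = 435.0 / (17 − 9) = 435.0/8.0 = 54.375 mL/cmH2O.
τ = R × C = 13.0 × 0.05438 L/cmH2O = 0.7069 s.
Fraction remaining = e^(−Te/τ) = e^(−0.57/0.7069) = 0.4465; trapped volume = 435.0 × 0.4465 = 194.23 mL.
Additional alveolar pressure from trapping ≈ V_trapped / C = 194.23 / 54.375 = 3.572 cmH2O.

3.6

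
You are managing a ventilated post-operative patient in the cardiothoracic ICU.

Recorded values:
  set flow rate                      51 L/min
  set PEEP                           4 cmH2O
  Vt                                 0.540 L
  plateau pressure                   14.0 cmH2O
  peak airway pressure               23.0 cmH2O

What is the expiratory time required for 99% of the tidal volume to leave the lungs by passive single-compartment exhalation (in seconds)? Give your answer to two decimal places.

Flow: 51 L/min ÷ 60 = 0.85 L/s.
R = (PIP − Pplat)/V̇ = (23.0 − 14.0) / 0.85 = 9.0/0.85 = 10.588 cmH2O·s/L.
C = Vt/(Pplat − PEEP) = 540.0 / (14.0 − 4) = 540.0/10.0 = 54.0 mL/cmH2O.
τ = R × C = 10.588 × 0.054 L/cmH2O = 0.5718 s.
t = −τ·ln(1 − 0.99) = −0.5718·ln(0.01) = 2.633 s.

2.63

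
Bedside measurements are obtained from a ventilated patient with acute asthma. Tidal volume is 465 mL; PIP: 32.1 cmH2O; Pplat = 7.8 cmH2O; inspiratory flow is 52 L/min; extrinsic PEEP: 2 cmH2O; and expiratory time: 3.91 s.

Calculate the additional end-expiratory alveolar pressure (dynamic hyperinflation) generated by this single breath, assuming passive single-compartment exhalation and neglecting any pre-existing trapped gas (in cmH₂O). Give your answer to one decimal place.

Flow: 52 L/min ÷ 60 = 0.8667 L/s.
R = (PIP − Pplat)/V̇ = (32.1 − 7.8) / 0.8667 = 24.3/0.8667 = 28.037 cmH2O·s/L.
C = Vt/(Pplat − PEEP) = 465.0 / (7.8 − 2) = 465.0/5.8 = 80.172 mL/cmH2O.
τ = R × C = 28.037 × 0.08017 L/cmH2O = 2.248 s.
Fraction remaining = e^(−Te/τ) = e^(−3.91/2.248) = 0.1756; trapped volume = 465.0 × 0.1756 = 81.654 mL.
Additional alveolar pressure from trapping ≈ V_trapped / C = 81.654 / 80.172 = 1.018 cmH2O.

1.0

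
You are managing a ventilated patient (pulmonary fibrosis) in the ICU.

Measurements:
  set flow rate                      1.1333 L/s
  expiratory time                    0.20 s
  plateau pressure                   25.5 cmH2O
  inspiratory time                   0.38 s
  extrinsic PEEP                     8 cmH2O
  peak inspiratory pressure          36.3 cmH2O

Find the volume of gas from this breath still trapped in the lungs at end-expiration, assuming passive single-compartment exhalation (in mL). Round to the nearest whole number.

Vt = flow × Ti = 1.1333 L/s × 0.38 s × 1000 mL/L = 430.65 mL.
R = (PIP − Pplat)/V̇ = (36.3 − 25.5) / 1.1333 = 10.8/1.1333 = 9.53 cmH2O·s/L.
C = Vt/(Pplat − PEEP) = 430.65 / (25.5 − 8) = 430.65/17.5 = 24.609 mL/cmH2O.
τ = R × C = 9.53 × 0.02461 L/cmH2O = 0.2345 s.
Fraction remaining = e^(−Te/τ) = e^(−0.20/0.2345) = 0.4262.
Trapped volume = 430.65 × 0.4262 = 183.54 mL.

184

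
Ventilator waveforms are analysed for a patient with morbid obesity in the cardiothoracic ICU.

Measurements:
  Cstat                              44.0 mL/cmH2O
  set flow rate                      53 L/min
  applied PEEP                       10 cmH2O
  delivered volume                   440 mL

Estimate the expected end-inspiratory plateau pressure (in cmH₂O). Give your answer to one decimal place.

20.0

Pplat = PEEP + Vt / Cstat = 10 + 440 / 44.0 = 10 + 10.0 = 20.0 cmH2O.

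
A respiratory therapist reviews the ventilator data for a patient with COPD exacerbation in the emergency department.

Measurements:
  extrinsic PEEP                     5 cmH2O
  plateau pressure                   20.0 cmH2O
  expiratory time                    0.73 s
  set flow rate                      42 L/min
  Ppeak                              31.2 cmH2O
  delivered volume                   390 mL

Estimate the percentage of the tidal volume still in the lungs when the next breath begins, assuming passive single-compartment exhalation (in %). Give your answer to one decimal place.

Flow: 42 L/min ÷ 60 = 0.7 L/s.
R = (PIP − Pplat)/V̇ = (31.2 − 20.0) / 0.7 = 11.2/0.7 = 16.0 cmH2O·s/L.
C = Vt/(Pplat − PEEP) = 390.0 / (20.0 − 5) = 390.0/15.0 = 26.0 mL/cmH2O.
τ = R × C = 16.0 × 0.026 L/cmH2O = 0.416 s.
Fraction remaining at end-expiration = e^(−Te/τ) = e^(−0.73/0.416) = 0.1729 → 17.29%.

17.3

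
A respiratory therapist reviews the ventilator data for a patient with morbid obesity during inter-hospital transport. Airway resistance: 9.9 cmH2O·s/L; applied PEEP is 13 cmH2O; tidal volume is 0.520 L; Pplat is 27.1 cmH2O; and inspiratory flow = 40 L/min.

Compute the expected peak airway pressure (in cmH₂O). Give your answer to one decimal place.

Flow: 40 L/min ÷ 60 = 0.6667 L/s.
PIP = Pplat + Raw × flow = 27.1 + 9.9 × 0.6667 = 27.1 + 6.6 = 33.7 cmH2O.

33.7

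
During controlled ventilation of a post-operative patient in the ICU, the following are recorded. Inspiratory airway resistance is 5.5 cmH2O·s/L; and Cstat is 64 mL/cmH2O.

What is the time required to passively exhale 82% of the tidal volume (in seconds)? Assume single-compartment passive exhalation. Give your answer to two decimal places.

τ = R × C = 5.5 × 64 mL/cmH2O = 5.5 × 0.064 L/cmH2O = 0.352 s.
Exhaled fraction f = 1 − e^(−t/τ) → t = −τ·ln(1 − f) = −0.352·ln(0.18) = 0.6036 s.

0.60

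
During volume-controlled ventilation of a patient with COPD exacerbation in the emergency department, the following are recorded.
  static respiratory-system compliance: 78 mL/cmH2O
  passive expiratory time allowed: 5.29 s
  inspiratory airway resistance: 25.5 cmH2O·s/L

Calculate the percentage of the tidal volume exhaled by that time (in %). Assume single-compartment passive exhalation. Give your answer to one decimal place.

93.0

τ = R × C = 25.5 × 78 mL/cmH2O = 25.5 × 0.078 L/cmH2O = 1.989 s.
Passive exhalation: V(t)/V₀ = e^(−t/τ) = e^(−5.29/1.989) = 0.06997.
Fraction exhaled = 1 − 0.06997 = 0.93 → 93.0%.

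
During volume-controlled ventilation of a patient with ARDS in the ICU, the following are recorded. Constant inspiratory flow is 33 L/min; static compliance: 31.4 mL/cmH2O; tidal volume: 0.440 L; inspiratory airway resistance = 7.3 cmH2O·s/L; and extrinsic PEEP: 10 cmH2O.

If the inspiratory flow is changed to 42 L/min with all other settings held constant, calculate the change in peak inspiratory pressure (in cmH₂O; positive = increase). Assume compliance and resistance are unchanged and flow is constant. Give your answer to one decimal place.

Flow: 33 L/min ÷ 60 = 0.55 L/s.
New flow: 42 L/min ÷ 60 = 0.7 L/s.
PIP = Vt/C + R·V̇ + PEEP (constant-flow equation of motion).
Only the resistive term changes: ΔPIP = R × ΔV̇ = 7.3 × (0.7 − 0.55) = 7.3 × 0.15 = 1.095 cmH2O.

1.1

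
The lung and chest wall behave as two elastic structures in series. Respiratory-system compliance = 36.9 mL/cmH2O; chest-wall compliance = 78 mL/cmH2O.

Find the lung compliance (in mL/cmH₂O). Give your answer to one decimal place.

1/CL = 1/Crs − 1/Ccw.
1/CL = 1/36.9 − 1/78 = 0.01428.
CL = 70.028 mL/cmH2O.

70.0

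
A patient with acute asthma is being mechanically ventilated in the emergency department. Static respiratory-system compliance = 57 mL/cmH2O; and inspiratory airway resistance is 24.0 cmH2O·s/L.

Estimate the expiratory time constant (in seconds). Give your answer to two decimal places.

τ = R × C = 24.0 × 57 mL/cmH2O = 24.0 × 0.057 L/cmH2O = 1.368 s.

1.37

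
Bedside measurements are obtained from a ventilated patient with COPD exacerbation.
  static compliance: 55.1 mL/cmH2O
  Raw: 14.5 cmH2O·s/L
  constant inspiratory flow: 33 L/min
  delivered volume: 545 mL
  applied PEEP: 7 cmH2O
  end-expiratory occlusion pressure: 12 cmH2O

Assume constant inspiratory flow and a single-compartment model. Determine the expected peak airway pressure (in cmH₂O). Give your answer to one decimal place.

Flow: 33 L/min ÷ 60 = 0.55 L/s.
Total PEEP = 12 cmH2O (set 7 + intrinsic 5); this is the baseline alveolar pressure.
Equation of motion (constant flow): PIP = Vt/C + R·V̇ + PEEP.
PIP = 545/55.1 + 14.5×0.55 + 12 = 9.891 + 7.975 + 12 = 29.866 cmH2O.

29.9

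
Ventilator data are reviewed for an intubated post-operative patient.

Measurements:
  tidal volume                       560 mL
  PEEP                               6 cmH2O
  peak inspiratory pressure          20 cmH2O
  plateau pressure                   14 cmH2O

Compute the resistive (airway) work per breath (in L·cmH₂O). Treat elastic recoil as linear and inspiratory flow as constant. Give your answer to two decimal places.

With constant inspiratory flow the resistive pressure is constant at PIP − Pplat = 20 − 14 = 6.0 cmH2O, so resistive work = 6.0 × 0.560 = 3.36 L·cmH2O.

3.36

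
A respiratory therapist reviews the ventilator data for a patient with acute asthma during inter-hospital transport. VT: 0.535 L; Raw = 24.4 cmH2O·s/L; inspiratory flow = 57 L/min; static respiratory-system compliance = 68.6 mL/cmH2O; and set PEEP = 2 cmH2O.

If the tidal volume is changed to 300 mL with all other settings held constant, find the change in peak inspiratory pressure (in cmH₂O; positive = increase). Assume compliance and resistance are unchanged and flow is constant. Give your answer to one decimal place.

-3.4

PIP = Vt/C + R·V̇ + PEEP (constant-flow equation of motion).
Only the elastic term changes: ΔPIP = ΔVt / C = (300 − 535) / 68.6 = -3.426 cmH2O.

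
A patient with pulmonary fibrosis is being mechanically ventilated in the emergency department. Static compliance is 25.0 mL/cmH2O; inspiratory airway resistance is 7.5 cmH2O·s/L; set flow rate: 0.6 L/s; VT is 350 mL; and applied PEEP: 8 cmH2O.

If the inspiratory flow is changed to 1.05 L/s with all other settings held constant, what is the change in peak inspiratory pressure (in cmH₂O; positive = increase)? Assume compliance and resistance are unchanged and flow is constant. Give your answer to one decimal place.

3.4

PIP = Vt/C + R·V̇ + PEEP (constant-flow equation of motion).
Only the resistive term changes: ΔPIP = R × ΔV̇ = 7.5 × (1.05 − 0.6) = 7.5 × 0.45 = 3.375 cmH2O.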